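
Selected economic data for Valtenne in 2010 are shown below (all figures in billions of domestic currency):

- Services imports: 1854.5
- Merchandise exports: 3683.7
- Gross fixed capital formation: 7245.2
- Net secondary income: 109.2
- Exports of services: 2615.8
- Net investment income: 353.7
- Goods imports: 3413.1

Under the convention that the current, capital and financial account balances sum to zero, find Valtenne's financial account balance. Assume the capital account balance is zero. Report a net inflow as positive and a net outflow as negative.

-1494.8

Goods balance = 3683.7 - 3413.1 = 270.6
Services balance = 2615.8 - 1854.5 = 761.3
Trade balance (goods + services) = 270.6 + 761.3 = 1031.9
Net primary income = 353.7
Net secondary income = 109.2
Current account = 1031.9 + 353.7 + 109.2 = 1494.8
Financial account = -(1494.8) = -1494.8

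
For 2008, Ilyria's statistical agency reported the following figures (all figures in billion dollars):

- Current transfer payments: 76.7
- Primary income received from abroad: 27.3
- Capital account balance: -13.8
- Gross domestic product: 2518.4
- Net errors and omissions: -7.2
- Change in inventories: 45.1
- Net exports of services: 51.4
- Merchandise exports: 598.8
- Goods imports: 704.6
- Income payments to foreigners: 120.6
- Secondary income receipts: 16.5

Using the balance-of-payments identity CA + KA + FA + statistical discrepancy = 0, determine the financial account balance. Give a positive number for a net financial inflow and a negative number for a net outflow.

Goods balance = 598.8 - 704.6 = -105.8
Services balance = 51.4
Trade balance (goods + services) = -105.8 + 51.4 = -54.4
Net primary income = 27.3 - 120.6 = -93.3
Net secondary income = 16.5 - 76.7 = -60.2
Current account = -54.4 + (-93.3) + (-60.2) = -207.9
Financial account = -(-207.9 + (-13.8) + (-7.2)) = 228.9

228.9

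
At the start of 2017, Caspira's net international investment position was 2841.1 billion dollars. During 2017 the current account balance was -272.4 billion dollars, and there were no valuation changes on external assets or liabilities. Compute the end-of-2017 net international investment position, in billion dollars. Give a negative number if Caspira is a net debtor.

With no valuation effects, change in NIIP = current account = -272.4
End-of-year NIIP = 2841.1 + (-272.4) = 2568.7

2568.7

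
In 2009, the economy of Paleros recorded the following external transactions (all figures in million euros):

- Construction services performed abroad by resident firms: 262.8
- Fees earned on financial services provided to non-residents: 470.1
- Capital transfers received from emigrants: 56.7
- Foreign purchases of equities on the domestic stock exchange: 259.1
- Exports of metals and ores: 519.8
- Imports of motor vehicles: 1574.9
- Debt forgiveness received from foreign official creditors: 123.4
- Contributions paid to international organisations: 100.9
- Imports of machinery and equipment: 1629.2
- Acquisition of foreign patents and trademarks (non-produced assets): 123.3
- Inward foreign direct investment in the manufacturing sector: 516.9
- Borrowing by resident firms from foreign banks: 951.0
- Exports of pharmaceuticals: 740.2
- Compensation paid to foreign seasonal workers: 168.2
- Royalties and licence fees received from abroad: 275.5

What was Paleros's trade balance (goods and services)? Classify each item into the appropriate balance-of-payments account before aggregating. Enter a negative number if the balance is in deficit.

Goods: 740.2 - 1574.9 - 1629.2 + 519.8 = -1944.1
Services: 470.1 + 262.8 + 275.5 = 1008.4
Trade balance = -1944.1 + 1008.4 = -935.7
(Excluded from the trade balance — capital account: capital transfers received from emigrants 56.7, debt forgiveness received from foreign official creditors 123.4, acquisition of foreign patents and trademarks (non-produced assets) 123.3; financial account: foreign purchases of equities on the domestic stock exchange 259.1, inward foreign direct investment in the manufacturing sector 516.9, borrowing by resident firms from foreign banks 951.0; secondary income: contributions paid to international organisations 100.9; primary income: compensation paid to foreign seasonal workers 168.2.)

-935.7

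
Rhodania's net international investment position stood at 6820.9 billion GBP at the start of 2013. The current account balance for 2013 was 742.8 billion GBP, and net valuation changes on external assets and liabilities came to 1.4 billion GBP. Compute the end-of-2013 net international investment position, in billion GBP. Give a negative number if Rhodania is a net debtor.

Change in NIIP = current account + net valuation change = 742.8 + 1.4 = 744.2
End-of-year NIIP = 6820.9 + 744.2 = 7565.1

7565.1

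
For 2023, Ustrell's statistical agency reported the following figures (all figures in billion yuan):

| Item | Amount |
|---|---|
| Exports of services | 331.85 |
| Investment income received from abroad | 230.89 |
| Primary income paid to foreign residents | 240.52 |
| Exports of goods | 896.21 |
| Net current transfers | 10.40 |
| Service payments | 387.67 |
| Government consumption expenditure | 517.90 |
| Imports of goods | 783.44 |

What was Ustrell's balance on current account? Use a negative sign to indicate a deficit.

Goods balance = 896.21 - 783.44 = 112.77
Services balance = 331.85 - 387.67 = -55.82
Trade balance (goods + services) = 112.77 + (-55.82) = 56.95
Net primary income = 230.89 - 240.52 = -9.63
Net secondary income = 10.40
Current account = 56.95 + (-9.63) + 10.40 = 57.72

57.72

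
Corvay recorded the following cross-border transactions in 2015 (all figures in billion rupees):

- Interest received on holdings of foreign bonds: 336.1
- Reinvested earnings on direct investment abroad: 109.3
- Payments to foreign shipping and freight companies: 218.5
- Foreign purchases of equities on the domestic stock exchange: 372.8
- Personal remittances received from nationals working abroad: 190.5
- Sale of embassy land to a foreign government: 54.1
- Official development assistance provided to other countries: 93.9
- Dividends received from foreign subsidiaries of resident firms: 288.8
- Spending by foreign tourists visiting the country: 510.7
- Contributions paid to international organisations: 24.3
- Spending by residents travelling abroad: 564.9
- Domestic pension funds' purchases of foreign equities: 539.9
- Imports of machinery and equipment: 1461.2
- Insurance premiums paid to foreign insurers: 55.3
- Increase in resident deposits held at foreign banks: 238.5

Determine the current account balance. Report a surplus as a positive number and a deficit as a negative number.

-982.7

Goods: -1461.2
Services: -218.5 + 510.7 - 564.9 - 55.3 = -328.0
Primary income: 109.3 + 336.1 + 288.8 = 734.2
Secondary income: -24.3 + 190.5 - 93.9 = 72.3
Current account = (-1461.2) + (-328.0) + 734.2 + 72.3 = -982.7
(Excluded from the current account — financial account: foreign purchases of equities on the domestic stock exchange 372.8, domestic pension funds' purchases of foreign equities 539.9, increase in resident deposits held at foreign banks 238.5; capital account: sale of embassy land to a foreign government 54.1.)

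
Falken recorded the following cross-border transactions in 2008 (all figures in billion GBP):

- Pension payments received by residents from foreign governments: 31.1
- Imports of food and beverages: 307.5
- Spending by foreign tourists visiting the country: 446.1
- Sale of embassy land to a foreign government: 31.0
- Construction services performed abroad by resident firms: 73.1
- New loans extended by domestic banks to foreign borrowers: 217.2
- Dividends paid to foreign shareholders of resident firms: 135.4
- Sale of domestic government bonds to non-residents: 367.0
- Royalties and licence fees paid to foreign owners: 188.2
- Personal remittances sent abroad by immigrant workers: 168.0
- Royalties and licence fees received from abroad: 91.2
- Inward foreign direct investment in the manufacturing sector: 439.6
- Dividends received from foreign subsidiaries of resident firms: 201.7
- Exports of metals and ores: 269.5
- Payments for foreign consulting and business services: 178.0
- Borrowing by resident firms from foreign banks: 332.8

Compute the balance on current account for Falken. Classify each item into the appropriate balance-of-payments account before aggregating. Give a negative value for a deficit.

Goods: 269.5 - 307.5 = -38.0
Services: -178.0 + 91.2 - 188.2 + 446.1 + 73.1 = 244.2
Primary income: 201.7 - 135.4 = 66.3
Secondary income: -168.0 + 31.1 = -136.9
Current account = (-38.0) + 244.2 + 66.3 + (-136.9) = 135.6
(Excluded from the current account — capital account: sale of embassy land to a foreign government 31.0; financial account: new loans extended by domestic banks to foreign borrowers 217.2, sale of domestic government bonds to non-residents 367.0, inward foreign direct investment in the manufacturing sector 439.6, borrowing by resident firms from foreign banks 332.8.)

135.6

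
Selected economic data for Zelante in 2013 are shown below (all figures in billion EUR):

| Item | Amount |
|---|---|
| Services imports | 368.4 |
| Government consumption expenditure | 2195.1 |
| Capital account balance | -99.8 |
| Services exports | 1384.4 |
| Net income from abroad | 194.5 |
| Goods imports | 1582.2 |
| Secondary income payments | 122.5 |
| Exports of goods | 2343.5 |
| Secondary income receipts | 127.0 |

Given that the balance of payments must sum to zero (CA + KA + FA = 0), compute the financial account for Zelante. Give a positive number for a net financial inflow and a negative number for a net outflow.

-1876.5

Goods balance = 2343.5 - 1582.2 = 761.3
Services balance = 1384.4 - 368.4 = 1016.0
Trade balance (goods + services) = 761.3 + 1016.0 = 1777.3
Net primary income = 194.5
Net secondary income = 127.0 - 122.5 = 4.5
Current account = 1777.3 + 194.5 + 4.5 = 1976.3
Financial account = -(1976.3 + (-99.8)) = -1876.5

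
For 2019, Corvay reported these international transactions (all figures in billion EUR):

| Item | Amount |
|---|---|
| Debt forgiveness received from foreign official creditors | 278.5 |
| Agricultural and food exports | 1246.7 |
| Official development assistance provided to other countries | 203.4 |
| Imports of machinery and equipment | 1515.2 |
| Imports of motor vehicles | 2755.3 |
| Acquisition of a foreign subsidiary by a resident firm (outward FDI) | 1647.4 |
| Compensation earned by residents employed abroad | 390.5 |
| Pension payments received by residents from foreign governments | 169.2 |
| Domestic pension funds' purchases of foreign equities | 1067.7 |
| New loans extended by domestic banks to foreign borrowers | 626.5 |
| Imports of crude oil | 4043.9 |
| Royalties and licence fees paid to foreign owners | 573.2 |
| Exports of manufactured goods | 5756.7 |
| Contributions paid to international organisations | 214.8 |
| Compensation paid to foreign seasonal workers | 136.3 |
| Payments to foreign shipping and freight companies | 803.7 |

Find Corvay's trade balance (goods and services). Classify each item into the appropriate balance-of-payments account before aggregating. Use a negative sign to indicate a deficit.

-2687.9

Goods: -2755.3 - 1515.2 + 5756.7 + 1246.7 - 4043.9 = -1311.0
Services: -803.7 - 573.2 = -1376.9
Trade balance = -1311.0 + (-1376.9) = -2687.9
(Excluded from the trade balance — capital account: debt forgiveness received from foreign official creditors 278.5; secondary income: official development assistance provided to other countries 203.4, pension payments received by residents from foreign governments 169.2, contributions paid to international organisations 214.8; financial account: acquisition of a foreign subsidiary by a resident firm (outward FDI) 1647.4, domestic pension funds' purchases of foreign equities 1067.7, new loans extended by domestic banks to foreign borrowers 626.5; primary income: compensation earned by residents employed abroad 390.5, compensation paid to foreign seasonal workers 136.3.)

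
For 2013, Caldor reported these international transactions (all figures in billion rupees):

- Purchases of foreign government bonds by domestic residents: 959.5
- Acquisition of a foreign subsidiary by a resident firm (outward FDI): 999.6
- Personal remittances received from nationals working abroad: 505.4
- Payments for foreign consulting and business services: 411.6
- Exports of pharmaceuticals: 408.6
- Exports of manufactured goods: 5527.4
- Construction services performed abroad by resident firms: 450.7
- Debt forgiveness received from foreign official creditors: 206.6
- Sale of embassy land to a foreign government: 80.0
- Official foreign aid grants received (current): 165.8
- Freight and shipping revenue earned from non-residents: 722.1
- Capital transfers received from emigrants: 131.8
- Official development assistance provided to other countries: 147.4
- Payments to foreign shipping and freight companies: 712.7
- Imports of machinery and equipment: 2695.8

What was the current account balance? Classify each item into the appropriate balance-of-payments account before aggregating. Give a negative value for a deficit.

Goods: 408.6 + 5527.4 - 2695.8 = 3240.2
Services: 450.7 + 722.1 - 712.7 - 411.6 = 48.5
Secondary income: 165.8 - 147.4 + 505.4 = 523.8
Current account = 3240.2 + 48.5 + 523.8 = 3812.5
(Excluded from the current account — financial account: purchases of foreign government bonds by domestic residents 959.5, acquisition of a foreign subsidiary by a resident firm (outward FDI) 999.6; capital account: debt forgiveness received from foreign official creditors 206.6, sale of embassy land to a foreign government 80.0, capital transfers received from emigrants 131.8.)

3812.5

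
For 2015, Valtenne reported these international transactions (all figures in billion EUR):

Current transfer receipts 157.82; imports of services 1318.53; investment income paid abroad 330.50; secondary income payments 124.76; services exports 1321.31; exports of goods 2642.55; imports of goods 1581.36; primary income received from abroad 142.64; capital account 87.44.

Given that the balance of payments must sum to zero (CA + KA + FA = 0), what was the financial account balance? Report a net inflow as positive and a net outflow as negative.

-996.61

Goods balance = 2642.55 - 1581.36 = 1061.19
Services balance = 1321.31 - 1318.53 = 2.78
Trade balance (goods + services) = 1061.19 + 2.78 = 1063.97
Net primary income = 142.64 - 330.50 = -187.86
Net secondary income = 157.82 - 124.76 = 33.06
Current account = 1063.97 + (-187.86) + 33.06 = 909.17
Financial account = -(909.17 + 87.44) = -996.61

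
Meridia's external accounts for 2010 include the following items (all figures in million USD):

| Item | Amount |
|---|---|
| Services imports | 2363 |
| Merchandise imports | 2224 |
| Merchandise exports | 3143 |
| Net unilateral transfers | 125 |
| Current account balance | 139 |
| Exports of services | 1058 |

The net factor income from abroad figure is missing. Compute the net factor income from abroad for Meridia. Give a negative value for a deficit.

Current account = goods balance + services balance + net primary income + net secondary income
Sum of the known components = -261
Net factor income from abroad = CA - (known components) = 139 - (-261) = 400

400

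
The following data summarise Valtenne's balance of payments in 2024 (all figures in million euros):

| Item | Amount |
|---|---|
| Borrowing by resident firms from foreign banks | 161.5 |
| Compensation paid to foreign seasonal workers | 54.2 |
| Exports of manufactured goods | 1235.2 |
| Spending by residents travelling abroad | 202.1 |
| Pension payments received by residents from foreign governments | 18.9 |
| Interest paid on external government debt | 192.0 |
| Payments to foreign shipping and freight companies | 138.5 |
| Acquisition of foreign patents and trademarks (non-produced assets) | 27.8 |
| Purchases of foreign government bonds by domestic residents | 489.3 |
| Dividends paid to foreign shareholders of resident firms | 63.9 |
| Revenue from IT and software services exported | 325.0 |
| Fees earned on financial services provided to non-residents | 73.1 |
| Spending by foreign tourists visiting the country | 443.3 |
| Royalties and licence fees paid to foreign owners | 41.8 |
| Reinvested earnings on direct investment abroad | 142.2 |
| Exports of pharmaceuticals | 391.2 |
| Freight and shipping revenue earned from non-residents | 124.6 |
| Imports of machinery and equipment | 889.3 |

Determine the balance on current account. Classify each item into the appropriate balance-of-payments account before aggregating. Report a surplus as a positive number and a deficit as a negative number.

1171.7

Goods: 1235.2 + 391.2 - 889.3 = 737.1
Services: -138.5 + 325.0 - 41.8 + 443.3 + 124.6 + 73.1 - 202.1 = 583.6
Primary income: -54.2 + 142.2 - 192.0 - 63.9 = -167.9
Secondary income: 18.9
Current account = 737.1 + 583.6 + (-167.9) + 18.9 = 1171.7
(Excluded from the current account — financial account: borrowing by resident firms from foreign banks 161.5, purchases of foreign government bonds by domestic residents 489.3; capital account: acquisition of foreign patents and trademarks (non-produced assets) 27.8.)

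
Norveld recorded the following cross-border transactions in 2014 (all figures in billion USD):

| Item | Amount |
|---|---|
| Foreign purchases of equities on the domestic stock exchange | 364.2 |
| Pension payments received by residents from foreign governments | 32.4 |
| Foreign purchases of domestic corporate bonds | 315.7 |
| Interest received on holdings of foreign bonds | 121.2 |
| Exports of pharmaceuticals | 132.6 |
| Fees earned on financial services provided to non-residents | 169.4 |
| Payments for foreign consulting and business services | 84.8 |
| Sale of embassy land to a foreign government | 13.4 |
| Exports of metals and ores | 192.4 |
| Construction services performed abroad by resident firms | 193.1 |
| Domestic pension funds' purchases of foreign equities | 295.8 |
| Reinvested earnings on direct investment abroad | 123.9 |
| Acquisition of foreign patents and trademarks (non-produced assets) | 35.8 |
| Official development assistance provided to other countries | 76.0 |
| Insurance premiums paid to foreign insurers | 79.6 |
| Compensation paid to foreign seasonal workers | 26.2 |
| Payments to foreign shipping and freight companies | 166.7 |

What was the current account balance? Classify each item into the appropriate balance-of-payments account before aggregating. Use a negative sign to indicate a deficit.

Goods: 192.4 + 132.6 = 325.0
Services: -166.7 + 169.4 - 84.8 + 193.1 - 79.6 = 31.4
Primary income: -26.2 + 123.9 + 121.2 = 218.9
Secondary income: 32.4 - 76.0 = -43.6
Current account = 325.0 + 31.4 + 218.9 + (-43.6) = 531.7
(Excluded from the current account — financial account: foreign purchases of equities on the domestic stock exchange 364.2, foreign purchases of domestic corporate bonds 315.7, domestic pension funds' purchases of foreign equities 295.8; capital account: sale of embassy land to a foreign government 13.4, acquisition of foreign patents and trademarks (non-produced assets) 35.8.)

531.7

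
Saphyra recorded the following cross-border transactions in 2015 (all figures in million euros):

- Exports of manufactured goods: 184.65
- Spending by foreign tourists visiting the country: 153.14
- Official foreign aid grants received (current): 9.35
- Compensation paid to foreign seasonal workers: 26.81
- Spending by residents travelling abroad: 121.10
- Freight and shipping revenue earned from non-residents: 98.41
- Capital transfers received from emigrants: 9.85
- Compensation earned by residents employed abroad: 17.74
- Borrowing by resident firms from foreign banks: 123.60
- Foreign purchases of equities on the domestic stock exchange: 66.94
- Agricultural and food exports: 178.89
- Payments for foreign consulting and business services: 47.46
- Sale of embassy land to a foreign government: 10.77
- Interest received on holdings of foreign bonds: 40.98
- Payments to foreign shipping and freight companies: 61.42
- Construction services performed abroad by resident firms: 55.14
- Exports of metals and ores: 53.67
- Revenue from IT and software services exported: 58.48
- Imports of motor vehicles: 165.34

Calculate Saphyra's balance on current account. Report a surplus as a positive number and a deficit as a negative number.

428.32

Goods: 184.65 - 165.34 + 178.89 + 53.67 = 251.87
Services: -121.10 - 47.46 + 55.14 - 61.42 + 153.14 + 58.48 + 98.41 = 135.19
Primary income: 40.98 - 26.81 + 17.74 = 31.91
Secondary income: 9.35
Current account = 251.87 + 135.19 + 31.91 + 9.35 = 428.32
(Excluded from the current account — capital account: capital transfers received from emigrants 9.85, sale of embassy land to a foreign government 10.77; financial account: borrowing by resident firms from foreign banks 123.60, foreign purchases of equities on the domestic stock exchange 66.94.)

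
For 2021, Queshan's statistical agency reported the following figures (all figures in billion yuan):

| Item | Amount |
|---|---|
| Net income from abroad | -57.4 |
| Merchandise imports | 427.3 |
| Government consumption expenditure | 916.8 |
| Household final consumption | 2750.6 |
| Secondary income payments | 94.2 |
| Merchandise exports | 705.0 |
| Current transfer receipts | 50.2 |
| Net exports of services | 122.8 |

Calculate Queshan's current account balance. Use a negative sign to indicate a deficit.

299.1

Goods balance = 705.0 - 427.3 = 277.7
Services balance = 122.8
Trade balance (goods + services) = 277.7 + 122.8 = 400.5
Net primary income = -57.4
Net secondary income = 50.2 - 94.2 = -44.0
Current account = 400.5 + (-57.4) + (-44.0) = 299.1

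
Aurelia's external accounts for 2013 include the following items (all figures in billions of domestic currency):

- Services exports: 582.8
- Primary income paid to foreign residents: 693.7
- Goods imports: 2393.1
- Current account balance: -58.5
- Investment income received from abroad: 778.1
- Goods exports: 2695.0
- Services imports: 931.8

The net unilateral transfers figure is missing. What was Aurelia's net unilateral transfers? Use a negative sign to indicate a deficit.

Current account = goods balance + services balance + net primary income + net secondary income
Sum of the known components = 37.3
Net unilateral transfers = CA - (known components) = -58.5 - 37.3 = -95.8

-95.8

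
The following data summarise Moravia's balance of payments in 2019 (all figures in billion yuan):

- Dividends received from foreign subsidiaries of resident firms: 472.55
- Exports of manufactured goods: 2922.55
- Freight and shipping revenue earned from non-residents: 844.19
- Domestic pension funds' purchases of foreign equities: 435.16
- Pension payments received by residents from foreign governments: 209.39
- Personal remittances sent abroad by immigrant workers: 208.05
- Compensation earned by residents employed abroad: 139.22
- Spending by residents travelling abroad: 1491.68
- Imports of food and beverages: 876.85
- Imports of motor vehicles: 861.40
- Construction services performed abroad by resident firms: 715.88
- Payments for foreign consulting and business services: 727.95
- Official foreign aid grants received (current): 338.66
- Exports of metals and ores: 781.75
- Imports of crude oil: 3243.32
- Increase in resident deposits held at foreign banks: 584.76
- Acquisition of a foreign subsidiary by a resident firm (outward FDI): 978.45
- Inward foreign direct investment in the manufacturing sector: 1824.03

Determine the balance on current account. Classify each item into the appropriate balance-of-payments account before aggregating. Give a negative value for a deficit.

Goods: 2922.55 - 876.85 - 3243.32 + 781.75 - 861.40 = -1277.27
Services: 844.19 - 727.95 + 715.88 - 1491.68 = -659.56
Primary income: 472.55 + 139.22 = 611.77
Secondary income: 209.39 + 338.66 - 208.05 = 340.00
Current account = (-1277.27) + (-659.56) + 611.77 + 340.00 = -985.06
(Excluded from the current account — financial account: domestic pension funds' purchases of foreign equities 435.16, increase in resident deposits held at foreign banks 584.76, acquisition of a foreign subsidiary by a resident firm (outward FDI) 978.45, inward foreign direct investment in the manufacturing sector 1824.03.)

-985.06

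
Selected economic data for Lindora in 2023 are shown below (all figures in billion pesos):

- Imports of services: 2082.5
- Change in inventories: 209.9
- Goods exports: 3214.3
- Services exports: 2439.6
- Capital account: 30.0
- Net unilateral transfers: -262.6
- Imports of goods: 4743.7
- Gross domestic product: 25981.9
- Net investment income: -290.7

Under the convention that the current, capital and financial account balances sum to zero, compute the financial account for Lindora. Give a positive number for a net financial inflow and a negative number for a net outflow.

1695.6

Goods balance = 3214.3 - 4743.7 = -1529.4
Services balance = 2439.6 - 2082.5 = 357.1
Trade balance (goods + services) = -1529.4 + 357.1 = -1172.3
Net primary income = -290.7
Net secondary income = -262.6
Current account = -1172.3 + (-290.7) + (-262.6) = -1725.6
Financial account = -(-1725.6 + 30.0) = 1695.6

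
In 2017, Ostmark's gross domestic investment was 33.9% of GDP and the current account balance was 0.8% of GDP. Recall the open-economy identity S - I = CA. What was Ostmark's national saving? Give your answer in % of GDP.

34.7

S = I + CA = 33.9 + 0.8 = 34.7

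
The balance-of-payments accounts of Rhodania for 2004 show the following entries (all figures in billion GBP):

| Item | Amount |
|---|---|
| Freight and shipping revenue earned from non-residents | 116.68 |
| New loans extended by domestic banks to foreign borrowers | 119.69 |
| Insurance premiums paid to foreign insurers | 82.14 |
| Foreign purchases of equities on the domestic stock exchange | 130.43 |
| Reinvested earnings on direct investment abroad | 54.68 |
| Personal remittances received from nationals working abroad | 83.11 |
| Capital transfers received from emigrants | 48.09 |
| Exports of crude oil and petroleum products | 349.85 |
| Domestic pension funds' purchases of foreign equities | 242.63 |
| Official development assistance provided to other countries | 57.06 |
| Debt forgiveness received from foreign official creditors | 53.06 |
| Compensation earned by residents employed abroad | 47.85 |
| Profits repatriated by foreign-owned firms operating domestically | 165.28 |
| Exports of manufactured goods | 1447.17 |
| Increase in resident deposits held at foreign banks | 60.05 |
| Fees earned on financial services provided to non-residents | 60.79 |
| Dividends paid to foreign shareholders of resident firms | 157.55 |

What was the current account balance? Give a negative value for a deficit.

Goods: 349.85 + 1447.17 = 1797.02
Services: 116.68 - 82.14 + 60.79 = 95.33
Primary income: 47.85 - 165.28 - 157.55 + 54.68 = -220.30
Secondary income: -57.06 + 83.11 = 26.05
Current account = 1797.02 + 95.33 + (-220.30) + 26.05 = 1698.10
(Excluded from the current account — financial account: new loans extended by domestic banks to foreign borrowers 119.69, foreign purchases of equities on the domestic stock exchange 130.43, domestic pension funds' purchases of foreign equities 242.63, increase in resident deposits held at foreign banks 60.05; capital account: capital transfers received from emigrants 48.09, debt forgiveness received from foreign official creditors 53.06.)

1698.10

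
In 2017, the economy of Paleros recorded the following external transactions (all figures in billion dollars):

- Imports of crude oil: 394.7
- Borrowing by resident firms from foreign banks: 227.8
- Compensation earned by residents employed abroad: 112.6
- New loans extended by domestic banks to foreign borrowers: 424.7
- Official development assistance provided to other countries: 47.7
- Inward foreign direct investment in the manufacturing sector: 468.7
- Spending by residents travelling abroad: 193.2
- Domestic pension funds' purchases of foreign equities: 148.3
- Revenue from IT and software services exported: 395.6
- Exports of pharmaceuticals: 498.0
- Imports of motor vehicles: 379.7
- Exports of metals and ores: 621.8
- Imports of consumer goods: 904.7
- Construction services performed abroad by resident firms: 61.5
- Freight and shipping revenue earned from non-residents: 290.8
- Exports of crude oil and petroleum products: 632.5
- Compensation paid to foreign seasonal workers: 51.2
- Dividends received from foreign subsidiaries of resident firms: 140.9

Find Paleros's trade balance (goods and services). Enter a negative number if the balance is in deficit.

Goods: -904.7 + 498.0 - 379.7 - 394.7 + 621.8 + 632.5 = 73.2
Services: 61.5 + 395.6 + 290.8 - 193.2 = 554.7
Trade balance = 73.2 + 554.7 = 627.9
(Excluded from the trade balance — financial account: borrowing by resident firms from foreign banks 227.8, new loans extended by domestic banks to foreign borrowers 424.7, inward foreign direct investment in the manufacturing sector 468.7, domestic pension funds' purchases of foreign equities 148.3; primary income: compensation earned by residents employed abroad 112.6, compensation paid to foreign seasonal workers 51.2, dividends received from foreign subsidiaries of resident firms 140.9; secondary income: official development assistance provided to other countries 47.7.)

627.9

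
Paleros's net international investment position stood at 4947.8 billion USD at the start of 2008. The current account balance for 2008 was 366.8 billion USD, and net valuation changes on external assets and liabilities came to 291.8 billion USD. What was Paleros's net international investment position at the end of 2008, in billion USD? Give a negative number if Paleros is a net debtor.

Change in NIIP = current account + net valuation change = 366.8 + 291.8 = 658.6
End-of-year NIIP = 4947.8 + 658.6 = 5606.4

5606.4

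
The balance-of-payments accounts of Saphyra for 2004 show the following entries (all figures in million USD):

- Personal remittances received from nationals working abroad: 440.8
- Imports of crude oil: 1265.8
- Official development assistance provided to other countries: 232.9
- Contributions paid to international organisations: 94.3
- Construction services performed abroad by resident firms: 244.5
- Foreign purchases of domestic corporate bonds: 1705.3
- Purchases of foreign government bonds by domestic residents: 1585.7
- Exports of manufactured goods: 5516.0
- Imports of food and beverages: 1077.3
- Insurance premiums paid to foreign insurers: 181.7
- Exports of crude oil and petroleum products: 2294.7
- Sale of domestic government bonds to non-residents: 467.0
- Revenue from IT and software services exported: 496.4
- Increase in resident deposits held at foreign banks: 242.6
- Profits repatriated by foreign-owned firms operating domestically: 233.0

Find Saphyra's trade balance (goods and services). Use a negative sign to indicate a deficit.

Goods: 2294.7 - 1265.8 - 1077.3 + 5516.0 = 5467.6
Services: 496.4 - 181.7 + 244.5 = 559.2
Trade balance = 5467.6 + 559.2 = 6026.8
(Excluded from the trade balance — secondary income: personal remittances received from nationals working abroad 440.8, official development assistance provided to other countries 232.9, contributions paid to international organisations 94.3; financial account: foreign purchases of domestic corporate bonds 1705.3, purchases of foreign government bonds by domestic residents 1585.7, sale of domestic government bonds to non-residents 467.0, increase in resident deposits held at foreign banks 242.6; primary income: profits repatriated by foreign-owned firms operating domestically 233.0.)

6026.8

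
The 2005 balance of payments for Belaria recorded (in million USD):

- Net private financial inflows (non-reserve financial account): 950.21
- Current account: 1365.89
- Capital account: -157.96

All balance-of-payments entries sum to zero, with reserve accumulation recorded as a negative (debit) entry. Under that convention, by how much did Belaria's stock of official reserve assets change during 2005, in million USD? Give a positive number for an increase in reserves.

Official reserve transactions balance = -(1365.89 + (-157.96) + 950.21) = -2158.14
An accumulation of reserves is recorded as a debit (negative entry), so the change in the stock of reserves is the negative of that balance.
Change in official reserves = -(-2158.14) = 2158.14

2158.14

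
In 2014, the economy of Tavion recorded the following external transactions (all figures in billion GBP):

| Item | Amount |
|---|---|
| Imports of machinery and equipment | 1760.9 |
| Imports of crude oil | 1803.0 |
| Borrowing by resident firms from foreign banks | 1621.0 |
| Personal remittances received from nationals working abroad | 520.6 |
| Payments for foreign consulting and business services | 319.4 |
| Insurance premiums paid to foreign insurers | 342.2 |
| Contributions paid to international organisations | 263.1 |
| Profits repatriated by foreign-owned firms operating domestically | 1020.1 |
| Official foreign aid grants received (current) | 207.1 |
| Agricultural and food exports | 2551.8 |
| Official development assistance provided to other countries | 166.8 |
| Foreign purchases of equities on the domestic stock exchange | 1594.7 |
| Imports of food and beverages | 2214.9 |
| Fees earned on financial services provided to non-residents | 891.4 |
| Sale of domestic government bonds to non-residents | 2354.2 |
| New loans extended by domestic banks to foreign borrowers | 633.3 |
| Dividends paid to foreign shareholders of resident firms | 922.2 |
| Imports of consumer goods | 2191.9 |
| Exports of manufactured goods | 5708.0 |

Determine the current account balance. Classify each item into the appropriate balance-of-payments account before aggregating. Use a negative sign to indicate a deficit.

-1125.6

Goods: 2551.8 - 2214.9 - 1803.0 + 5708.0 - 1760.9 - 2191.9 = 289.1
Services: -319.4 + 891.4 - 342.2 = 229.8
Primary income: -922.2 - 1020.1 = -1942.3
Secondary income: 520.6 - 166.8 + 207.1 - 263.1 = 297.8
Current account = 289.1 + 229.8 + (-1942.3) + 297.8 = -1125.6
(Excluded from the current account — financial account: borrowing by resident firms from foreign banks 1621.0, foreign purchases of equities on the domestic stock exchange 1594.7, sale of domestic government bonds to non-residents 2354.2, new loans extended by domestic banks to foreign borrowers 633.3.)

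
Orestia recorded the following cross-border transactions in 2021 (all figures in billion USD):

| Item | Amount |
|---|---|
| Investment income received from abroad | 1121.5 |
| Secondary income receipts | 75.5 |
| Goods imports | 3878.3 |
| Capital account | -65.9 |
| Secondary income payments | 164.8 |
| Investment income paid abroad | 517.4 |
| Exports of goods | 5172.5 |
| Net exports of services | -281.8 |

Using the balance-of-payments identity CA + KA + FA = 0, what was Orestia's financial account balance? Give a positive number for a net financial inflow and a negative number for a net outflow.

-1461.3

Goods balance = 5172.5 - 3878.3 = 1294.2
Services balance = -281.8
Trade balance (goods + services) = 1294.2 + (-281.8) = 1012.4
Net primary income = 1121.5 - 517.4 = 604.1
Net secondary income = 75.5 - 164.8 = -89.3
Current account = 1012.4 + 604.1 + (-89.3) = 1527.2
Financial account = -(1527.2 + (-65.9)) = -1461.3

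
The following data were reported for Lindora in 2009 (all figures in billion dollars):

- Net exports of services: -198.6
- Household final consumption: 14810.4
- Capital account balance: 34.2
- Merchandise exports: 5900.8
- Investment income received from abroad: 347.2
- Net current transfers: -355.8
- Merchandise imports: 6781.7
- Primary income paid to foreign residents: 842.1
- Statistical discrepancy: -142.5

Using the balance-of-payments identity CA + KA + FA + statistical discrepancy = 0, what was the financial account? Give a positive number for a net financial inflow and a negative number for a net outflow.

Goods balance = 5900.8 - 6781.7 = -880.9
Services balance = -198.6
Trade balance (goods + services) = -880.9 + (-198.6) = -1079.5
Net primary income = 347.2 - 842.1 = -494.9
Net secondary income = -355.8
Current account = -1079.5 + (-494.9) + (-355.8) = -1930.2
Financial account = -(-1930.2 + 34.2 + (-142.5)) = 2038.5

2038.5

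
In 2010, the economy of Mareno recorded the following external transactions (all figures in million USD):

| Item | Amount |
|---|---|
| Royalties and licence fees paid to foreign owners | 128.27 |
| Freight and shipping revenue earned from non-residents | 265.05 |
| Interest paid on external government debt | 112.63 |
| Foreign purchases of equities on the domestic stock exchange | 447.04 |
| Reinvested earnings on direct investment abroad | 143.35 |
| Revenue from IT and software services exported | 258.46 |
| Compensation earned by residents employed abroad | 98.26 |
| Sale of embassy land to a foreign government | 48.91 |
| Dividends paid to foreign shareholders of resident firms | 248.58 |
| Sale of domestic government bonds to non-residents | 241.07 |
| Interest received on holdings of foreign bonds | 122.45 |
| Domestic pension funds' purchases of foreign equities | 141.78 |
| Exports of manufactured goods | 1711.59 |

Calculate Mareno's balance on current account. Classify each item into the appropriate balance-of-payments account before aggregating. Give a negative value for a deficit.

Goods: 1711.59
Services: 265.05 + 258.46 - 128.27 = 395.24
Primary income: 98.26 - 112.63 + 122.45 + 143.35 - 248.58 = 2.85
Current account = 1711.59 + 395.24 + 2.85 = 2109.68
(Excluded from the current account — financial account: foreign purchases of equities on the domestic stock exchange 447.04, sale of domestic government bonds to non-residents 241.07, domestic pension funds' purchases of foreign equities 141.78; capital account: sale of embassy land to a foreign government 48.91.)

2109.68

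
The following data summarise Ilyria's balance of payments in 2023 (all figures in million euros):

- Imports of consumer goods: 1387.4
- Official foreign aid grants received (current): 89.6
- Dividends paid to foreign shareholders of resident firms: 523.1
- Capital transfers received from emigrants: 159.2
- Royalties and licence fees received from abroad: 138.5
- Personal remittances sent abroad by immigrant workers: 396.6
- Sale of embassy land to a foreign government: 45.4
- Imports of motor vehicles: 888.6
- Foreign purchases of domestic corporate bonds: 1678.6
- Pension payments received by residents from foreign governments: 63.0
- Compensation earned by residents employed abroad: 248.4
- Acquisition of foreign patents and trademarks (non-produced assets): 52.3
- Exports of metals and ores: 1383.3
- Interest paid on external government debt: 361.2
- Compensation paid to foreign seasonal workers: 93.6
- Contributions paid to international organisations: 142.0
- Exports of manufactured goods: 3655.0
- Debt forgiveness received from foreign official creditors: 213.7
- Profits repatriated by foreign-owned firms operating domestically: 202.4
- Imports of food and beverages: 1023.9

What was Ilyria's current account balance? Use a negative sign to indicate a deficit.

Goods: 3655.0 - 1387.4 - 1023.9 + 1383.3 - 888.6 = 1738.4
Services: 138.5
Primary income: -361.2 - 202.4 + 248.4 - 93.6 - 523.1 = -931.9
Secondary income: 63.0 - 142.0 + 89.6 - 396.6 = -386.0
Current account = 1738.4 + 138.5 + (-931.9) + (-386.0) = 559.0
(Excluded from the current account — capital account: capital transfers received from emigrants 159.2, sale of embassy land to a foreign government 45.4, acquisition of foreign patents and trademarks (non-produced assets) 52.3, debt forgiveness received from foreign official creditors 213.7; financial account: foreign purchases of domestic corporate bonds 1678.6.)

559.0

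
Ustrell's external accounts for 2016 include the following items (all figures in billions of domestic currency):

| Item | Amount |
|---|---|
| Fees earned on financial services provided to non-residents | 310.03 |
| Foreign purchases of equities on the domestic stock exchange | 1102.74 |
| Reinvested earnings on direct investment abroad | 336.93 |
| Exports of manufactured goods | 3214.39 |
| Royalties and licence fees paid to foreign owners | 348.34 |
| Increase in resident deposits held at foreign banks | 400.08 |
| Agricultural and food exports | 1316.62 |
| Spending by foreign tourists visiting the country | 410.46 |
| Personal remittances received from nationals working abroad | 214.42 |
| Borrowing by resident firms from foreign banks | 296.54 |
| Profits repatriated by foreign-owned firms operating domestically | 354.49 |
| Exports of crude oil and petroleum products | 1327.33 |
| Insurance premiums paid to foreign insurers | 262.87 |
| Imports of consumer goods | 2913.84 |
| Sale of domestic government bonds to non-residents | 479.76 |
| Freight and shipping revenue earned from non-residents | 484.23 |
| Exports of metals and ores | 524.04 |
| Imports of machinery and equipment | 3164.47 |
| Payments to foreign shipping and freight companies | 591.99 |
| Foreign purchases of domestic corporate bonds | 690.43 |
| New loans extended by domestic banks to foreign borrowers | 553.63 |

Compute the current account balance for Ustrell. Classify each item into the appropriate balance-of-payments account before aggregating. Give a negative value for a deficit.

502.45

Goods: -3164.47 - 2913.84 + 3214.39 + 1316.62 + 1327.33 + 524.04 = 304.07
Services: -591.99 - 262.87 + 310.03 + 484.23 + 410.46 - 348.34 = 1.52
Primary income: -354.49 + 336.93 = -17.56
Secondary income: 214.42
Current account = 304.07 + 1.52 + (-17.56) + 214.42 = 502.45
(Excluded from the current account — financial account: foreign purchases of equities on the domestic stock exchange 1102.74, increase in resident deposits held at foreign banks 400.08, borrowing by resident firms from foreign banks 296.54, sale of domestic government bonds to non-residents 479.76, foreign purchases of domestic corporate bonds 690.43, new loans extended by domestic banks to foreign borrowers 553.63.)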